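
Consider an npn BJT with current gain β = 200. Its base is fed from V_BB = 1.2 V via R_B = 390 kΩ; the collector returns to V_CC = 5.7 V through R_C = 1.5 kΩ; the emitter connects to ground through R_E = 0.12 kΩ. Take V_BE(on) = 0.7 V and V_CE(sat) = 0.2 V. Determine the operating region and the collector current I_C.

Assume active. Base-emitter loop: I_B = (V_BB − V_BE)/(R_B + (β+1)R_E) = (1.2 − 0.7)/(390 + 201×0.12) = 0.00121 mA.
I_C = β·I_B = 200×0.00121 = 0.241 mA.
V_CE = V_CC − I_C·R_C − I_E·R_E = 5.7 − 0.241×1.5 − 0.243×0.12 = 5.31 V > V_CE(sat), so the active-region assumption holds.

active; I_C ≈ 0.24 mA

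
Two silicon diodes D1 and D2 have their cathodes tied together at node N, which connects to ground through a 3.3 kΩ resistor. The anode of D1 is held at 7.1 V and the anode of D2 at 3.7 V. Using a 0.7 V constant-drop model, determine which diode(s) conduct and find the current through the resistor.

Only D1 conducts; I_R ≈ 1.9 mA

Assume both conduct. Then node N would need to be at both 7.1−0.7 = 6.4 V and 3.7−0.7 = 3 V, which is impossible.
Assume only D1 conducts: V_N = 7.1 − 0.7 = 6.4 V, so I_R = 6.4/3.3 = 1.94 mA.
Check D2: its anode-to-cathode voltage is 3.7 − 6.4 = -2.7 V < 0.7 V, so it is off. The assumption is consistent.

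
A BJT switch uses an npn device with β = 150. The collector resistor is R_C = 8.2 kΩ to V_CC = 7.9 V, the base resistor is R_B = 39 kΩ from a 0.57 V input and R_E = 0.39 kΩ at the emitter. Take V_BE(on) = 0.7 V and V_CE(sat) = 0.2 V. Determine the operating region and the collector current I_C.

cutoff; I_C ≈ 0

V_BB = 0.57 V ≤ V_BE(on) = 0.7 V, so the base-emitter junction is not forward biased.
The transistor is in cutoff: I_B = I_C = 0.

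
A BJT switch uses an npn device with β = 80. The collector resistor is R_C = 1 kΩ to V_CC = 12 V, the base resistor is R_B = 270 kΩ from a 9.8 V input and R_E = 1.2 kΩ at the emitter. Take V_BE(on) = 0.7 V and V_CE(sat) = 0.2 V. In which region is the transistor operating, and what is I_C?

active; I_C ≈ 2 mA

Assume active. Base-emitter loop: I_B = (V_BB − V_BE)/(R_B + (β+1)R_E) = (9.8 − 0.7)/(270 + 81×1.2) = 0.0248 mA.
I_C = β·I_B = 80×0.0248 = 1.98 mA.
V_CE = V_CC − I_C·R_C − I_E·R_E = 12 − 1.98×1 − 2.01×1.2 = 7.61 V > V_CE(sat), so the active-region assumption holds.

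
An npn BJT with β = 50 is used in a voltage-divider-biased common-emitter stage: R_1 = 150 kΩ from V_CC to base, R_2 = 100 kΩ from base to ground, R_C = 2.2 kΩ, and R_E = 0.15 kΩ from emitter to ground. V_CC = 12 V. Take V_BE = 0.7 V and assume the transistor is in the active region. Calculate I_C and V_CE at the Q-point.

I_C ≈ 3 mA, V_CE ≈ 4.9 V

Thevenize the base divider: V_Th = V_CC·R_2/(R_1+R_2) = 12×100/250 = 4.8 V, R_Th = R_1‖R_2 = 60 kΩ.
Base-emitter loop: V_Th = I_B·R_Th + V_BE + (β+1)I_B·R_E, so I_B = (4.8 − 0.7) / (60 + 51×0.15) = 0.0606 mA.
I_C = β·I_B = 50×0.0606 = 3.03 mA, and I_E = (β+1)I_B = 3.09 mA.
V_CE = V_CC − I_C·R_C − I_E·R_E = 12 − 3.03×2.2 − 3.09×0.15 = 4.87 V.
V_CE = 4.87 V > 0.2 V confirms active-region operation.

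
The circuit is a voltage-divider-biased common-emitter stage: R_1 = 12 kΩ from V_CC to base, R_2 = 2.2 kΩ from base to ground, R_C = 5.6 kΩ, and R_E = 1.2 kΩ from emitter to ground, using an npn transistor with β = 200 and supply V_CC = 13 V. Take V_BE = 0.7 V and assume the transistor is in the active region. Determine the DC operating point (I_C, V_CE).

I_C ≈ 1.1 mA, V_CE ≈ 5.6 V

Thevenize the base divider: V_Th = V_CC·R_2/(R_1+R_2) = 13×2.2/14.2 = 2.01 V, R_Th = R_1‖R_2 = 1.86 kΩ.
Base-emitter loop: V_Th = I_B·R_Th + V_BE + (β+1)I_B·R_E, so I_B = (2.01 − 0.7) / (1.86 + 201×1.2) = 0.00541 mA.
I_C = β·I_B = 200×0.00541 = 1.08 mA, and I_E = (β+1)I_B = 1.09 mA.
V_CE = V_CC − I_C·R_C − I_E·R_E = 13 − 1.08×5.6 − 1.09×1.2 = 5.64 V.
V_CE = 5.64 V > 0.2 V confirms active-region operation.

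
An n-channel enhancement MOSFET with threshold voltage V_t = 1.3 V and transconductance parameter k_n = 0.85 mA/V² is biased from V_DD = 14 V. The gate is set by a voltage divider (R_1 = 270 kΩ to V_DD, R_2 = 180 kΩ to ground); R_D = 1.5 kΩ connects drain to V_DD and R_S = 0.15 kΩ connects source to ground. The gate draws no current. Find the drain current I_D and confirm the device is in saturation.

I_D ≈ 5.2 mA

V_G = V_DD·R_2/(R_1+R_2) = 14×180/450 = 5.6 V.
Assume saturation: I_D = (k_n/2)(V_GS − V_t)² with V_GS = V_G − I_D·R_S = 5.6 − 0.15·I_D.
Substituting gives 0.00956·I_D² − 1.55·I_D + 7.86 = 0, with roots I_D = 5.25 or 157 mA.
The root I_D = 157 mA gives V_GS = -17.9 V ≤ V_t, so take I_D = 5.25 mA.
Then V_GS = 4.81 V and V_DS = V_DD − I_D(R_D+R_S) = 14 − 5.25×1.65 = 5.34 V.
Saturation requires V_DS ≥ V_GS − V_t = 3.51 V; 5.34 ≥ 3.51 ✓.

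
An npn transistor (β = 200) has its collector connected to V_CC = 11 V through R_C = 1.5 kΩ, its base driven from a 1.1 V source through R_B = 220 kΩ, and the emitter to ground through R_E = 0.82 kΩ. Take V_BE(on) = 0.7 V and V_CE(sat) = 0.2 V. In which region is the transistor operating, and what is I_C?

active; I_C ≈ 0.21 mA

Assume active. Base-emitter loop: I_B = (V_BB − V_BE)/(R_B + (β+1)R_E) = (1.1 − 0.7)/(220 + 201×0.82) = 0.00104 mA.
I_C = β·I_B = 200×0.00104 = 0.208 mA.
V_CE = V_CC − I_C·R_C − I_E·R_E = 11 − 0.208×1.5 − 0.209×0.82 = 10.5 V > V_CE(sat), so the active-region assumption holds.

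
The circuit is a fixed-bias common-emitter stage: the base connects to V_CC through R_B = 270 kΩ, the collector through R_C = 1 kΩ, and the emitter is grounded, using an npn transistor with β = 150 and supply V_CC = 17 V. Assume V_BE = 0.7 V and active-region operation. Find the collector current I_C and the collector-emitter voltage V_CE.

I_C ≈ 9.1 mA, V_CE ≈ 7.9 V

Base loop: V_CC = I_B·R_B + V_BE, so I_B = (17 − 0.7)/270 kΩ = 0.0604 mA.
In the active region I_C = β·I_B = 150 × 0.0604 = 9.06 mA.
Collector loop: V_CE = V_CC − I_C·R_C = 17 − 9.06×1 = 7.94 V.
Since V_CE = 7.94 V > V_CE(sat) ≈ 0.2 V, the transistor is in the active region as assumed.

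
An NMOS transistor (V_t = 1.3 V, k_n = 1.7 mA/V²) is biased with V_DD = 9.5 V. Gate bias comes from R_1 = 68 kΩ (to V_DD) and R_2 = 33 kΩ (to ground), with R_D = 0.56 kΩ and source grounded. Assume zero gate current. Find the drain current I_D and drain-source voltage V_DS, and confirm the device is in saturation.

I_D ≈ 2.8 mA, V_DS ≈ 8 V

V_G = V_DD·R_2/(R_1+R_2) = 9.5×33/101 = 3.1 V. With the source grounded, V_GS = V_G = 3.1 V.
Assume saturation: I_D = (k_n/2)(V_GS − V_t)² = (1.7/2)×(3.1 − 1.3)² = 0.85×1.8² = 2.77 mA.
V_DS = V_DD − I_D·R_D = 9.5 − 2.77×0.56 = 7.95 V.
Saturation requires V_DS ≥ V_GS − V_t = 1.8 V; 7.95 ≥ 1.8 ✓.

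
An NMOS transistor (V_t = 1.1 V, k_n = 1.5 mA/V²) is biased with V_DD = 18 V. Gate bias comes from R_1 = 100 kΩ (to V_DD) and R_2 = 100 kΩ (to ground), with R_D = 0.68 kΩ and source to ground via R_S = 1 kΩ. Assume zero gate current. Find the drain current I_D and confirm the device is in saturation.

V_G = V_DD·R_2/(R_1+R_2) = 18×100/200 = 9 V.
Assume saturation: I_D = (k_n/2)(V_GS − V_t)² with V_GS = V_G − I_D·R_S = 9 − 1·I_D.
Substituting gives 0.75·I_D² − 12.9·I_D + 46.8 = 0, with roots I_D = 5.25 or 11.9 mA.
The root I_D = 11.9 mA gives V_GS = -2.88 V ≤ V_t, so take I_D = 5.25 mA.
Then V_GS = 3.75 V and V_DS = V_DD − I_D(R_D+R_S) = 18 − 5.25×1.68 = 9.17 V.
Saturation requires V_DS ≥ V_GS − V_t = 2.65 V; 9.17 ≥ 2.65 ✓.

I_D ≈ 5.3 mA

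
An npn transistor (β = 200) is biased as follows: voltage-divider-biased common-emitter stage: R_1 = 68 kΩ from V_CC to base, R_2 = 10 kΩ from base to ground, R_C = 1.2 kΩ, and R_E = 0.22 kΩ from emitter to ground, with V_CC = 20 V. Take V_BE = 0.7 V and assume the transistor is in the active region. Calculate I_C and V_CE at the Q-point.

Thevenize the base divider: V_Th = V_CC·R_2/(R_1+R_2) = 20×10/78 = 2.56 V, R_Th = R_1‖R_2 = 8.72 kΩ.
Base-emitter loop: V_Th = I_B·R_Th + V_BE + (β+1)I_B·R_E, so I_B = (2.56 − 0.7) / (8.72 + 201×0.22) = 0.0352 mA.
I_C = β·I_B = 200×0.0352 = 7.04 mA, and I_E = (β+1)I_B = 7.08 mA.
V_CE = V_CC − I_C·R_C − I_E·R_E = 20 − 7.04×1.2 − 7.08×0.22 = 9.99 V.
V_CE = 9.99 V > 0.2 V confirms active-region operation.

I_C ≈ 7 mA, V_CE ≈ 10 V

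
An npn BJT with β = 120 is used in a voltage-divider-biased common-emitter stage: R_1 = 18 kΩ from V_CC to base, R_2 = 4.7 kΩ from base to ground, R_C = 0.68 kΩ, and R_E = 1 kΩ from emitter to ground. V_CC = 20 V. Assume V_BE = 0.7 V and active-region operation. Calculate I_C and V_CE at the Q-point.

Thevenize the base divider: V_Th = V_CC·R_2/(R_1+R_2) = 20×4.7/22.7 = 4.14 V, R_Th = R_1‖R_2 = 3.73 kΩ.
Base-emitter loop: V_Th = I_B·R_Th + V_BE + (β+1)I_B·R_E, so I_B = (4.14 − 0.7) / (3.73 + 121×1) = 0.0276 mA.
I_C = β·I_B = 120×0.0276 = 3.31 mA, and I_E = (β+1)I_B = 3.34 mA.
V_CE = V_CC − I_C·R_C − I_E·R_E = 20 − 3.31×0.68 − 3.34×1 = 14.4 V.
V_CE = 14.4 V > 0.2 V confirms active-region operation.

I_C ≈ 3.3 mA, V_CE ≈ 14 V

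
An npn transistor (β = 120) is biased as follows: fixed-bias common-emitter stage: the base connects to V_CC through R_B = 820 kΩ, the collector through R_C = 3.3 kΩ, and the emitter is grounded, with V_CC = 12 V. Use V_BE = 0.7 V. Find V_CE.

Base loop: V_CC = I_B·R_B + V_BE, so I_B = (12 − 0.7)/820 kΩ = 0.0138 mA.
In the active region I_C = β·I_B = 120 × 0.0138 = 1.65 mA.
Collector loop: V_CE = V_CC − I_C·R_C = 12 − 1.65×3.3 = 6.54 V.
Since V_CE = 6.54 V > V_CE(sat) ≈ 0.2 V, the transistor is in the active region as assumed.

V_CE ≈ 6.5 V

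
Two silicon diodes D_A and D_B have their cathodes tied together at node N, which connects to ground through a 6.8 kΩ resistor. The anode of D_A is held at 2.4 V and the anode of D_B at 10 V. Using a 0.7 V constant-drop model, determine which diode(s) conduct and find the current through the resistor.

Assume both conduct. Then node N would need to be at both 2.4−0.7 = 1.7 V and 10−0.7 = 9.3 V, which is impossible.
Assume only D_B conducts: V_N = 10 − 0.7 = 9.3 V, so I_R = 9.3/6.8 = 1.37 mA.
Check D_A: its anode-to-cathode voltage is 2.4 − 9.3 = -6.9 V < 0.7 V, so it is off. The assumption is consistent.

Only D_B conducts; I_R ≈ 1.4 mA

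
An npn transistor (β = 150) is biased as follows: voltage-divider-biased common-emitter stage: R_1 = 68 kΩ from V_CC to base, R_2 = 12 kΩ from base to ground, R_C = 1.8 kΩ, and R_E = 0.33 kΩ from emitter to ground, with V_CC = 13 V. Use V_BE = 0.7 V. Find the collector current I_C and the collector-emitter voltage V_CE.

Thevenize the base divider: V_Th = V_CC·R_2/(R_1+R_2) = 13×12/80 = 1.95 V, R_Th = R_1‖R_2 = 10.2 kΩ.
Base-emitter loop: V_Th = I_B·R_Th + V_BE + (β+1)I_B·R_E, so I_B = (1.95 − 0.7) / (10.2 + 151×0.33) = 0.0208 mA.
I_C = β·I_B = 150×0.0208 = 3.12 mA, and I_E = (β+1)I_B = 3.14 mA.
V_CE = V_CC − I_C·R_C − I_E·R_E = 13 − 3.12×1.8 − 3.14×0.33 = 6.34 V.
V_CE = 6.34 V > 0.2 V confirms active-region operation.

I_C ≈ 3.1 mA, V_CE ≈ 6.3 V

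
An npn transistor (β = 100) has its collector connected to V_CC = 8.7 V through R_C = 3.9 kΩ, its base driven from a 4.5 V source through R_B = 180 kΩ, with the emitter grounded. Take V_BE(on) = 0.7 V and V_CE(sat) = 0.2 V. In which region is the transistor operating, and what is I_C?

Assume active. Base-emitter loop: I_B = (V_BB − V_BE)/R_B = (4.5 − 0.7)/180 = 0.0211 mA.
I_C = β·I_B = 100×0.0211 = 2.11 mA.
V_CE = V_CC − I_C·R_C = 8.7 − 2.11×3.9 = 0.467 V > V_CE(sat), so the active-region assumption holds.

active; I_C ≈ 2.1 mA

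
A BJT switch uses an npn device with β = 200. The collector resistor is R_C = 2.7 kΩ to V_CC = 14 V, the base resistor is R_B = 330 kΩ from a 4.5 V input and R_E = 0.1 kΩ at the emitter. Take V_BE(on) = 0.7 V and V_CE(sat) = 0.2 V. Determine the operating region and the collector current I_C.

active; I_C ≈ 2.2 mA

Assume active. Base-emitter loop: I_B = (V_BB − V_BE)/(R_B + (β+1)R_E) = (4.5 − 0.7)/(330 + 201×0.1) = 0.0109 mA.
I_C = β·I_B = 200×0.0109 = 2.17 mA.
V_CE = V_CC − I_C·R_C − I_E·R_E = 14 − 2.17×2.7 − 2.18×0.1 = 7.92 V > V_CE(sat), so the active-region assumption holds.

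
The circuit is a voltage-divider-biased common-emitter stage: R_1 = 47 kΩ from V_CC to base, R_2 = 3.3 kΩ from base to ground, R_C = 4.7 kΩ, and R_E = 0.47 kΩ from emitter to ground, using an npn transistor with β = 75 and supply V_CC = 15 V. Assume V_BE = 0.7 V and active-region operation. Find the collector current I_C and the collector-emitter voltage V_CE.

Thevenize the base divider: V_Th = V_CC·R_2/(R_1+R_2) = 15×3.3/50.3 = 0.984 V, R_Th = R_1‖R_2 = 3.08 kΩ.
Base-emitter loop: V_Th = I_B·R_Th + V_BE + (β+1)I_B·R_E, so I_B = (0.984 − 0.7) / (3.08 + 76×0.47) = 0.00732 mA.
I_C = β·I_B = 75×0.00732 = 0.549 mA, and I_E = (β+1)I_B = 0.556 mA.
V_CE = V_CC − I_C·R_C − I_E·R_E = 15 − 0.549×4.7 − 0.556×0.47 = 12.2 V.
V_CE = 12.2 V > 0.2 V confirms active-region operation.

I_C ≈ 0.55 mA, V_CE ≈ 12 V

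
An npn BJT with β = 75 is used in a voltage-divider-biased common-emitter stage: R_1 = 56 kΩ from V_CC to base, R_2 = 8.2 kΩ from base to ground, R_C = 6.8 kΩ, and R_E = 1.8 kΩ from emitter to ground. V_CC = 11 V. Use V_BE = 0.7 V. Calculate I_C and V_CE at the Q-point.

I_C ≈ 0.37 mA, V_CE ≈ 7.8 V

Thevenize the base divider: V_Th = V_CC·R_2/(R_1+R_2) = 11×8.2/64.2 = 1.4 V, R_Th = R_1‖R_2 = 7.15 kΩ.
Base-emitter loop: V_Th = I_B·R_Th + V_BE + (β+1)I_B·R_E, so I_B = (1.4 − 0.7) / (7.15 + 76×1.8) = 0.0049 mA.
I_C = β·I_B = 75×0.0049 = 0.367 mA, and I_E = (β+1)I_B = 0.372 mA.
V_CE = V_CC − I_C·R_C − I_E·R_E = 11 − 0.367×6.8 − 0.372×1.8 = 7.83 V.
V_CE = 7.83 V > 0.2 V confirms active-region operation.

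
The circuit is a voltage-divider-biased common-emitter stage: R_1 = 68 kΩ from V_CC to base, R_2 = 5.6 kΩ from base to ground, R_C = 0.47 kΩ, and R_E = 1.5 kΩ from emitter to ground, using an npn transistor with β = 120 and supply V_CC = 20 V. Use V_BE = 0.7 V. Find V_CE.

V_CE ≈ 19 V

Thevenize the base divider: V_Th = V_CC·R_2/(R_1+R_2) = 20×5.6/73.6 = 1.52 V, R_Th = R_1‖R_2 = 5.17 kΩ.
Base-emitter loop: V_Th = I_B·R_Th + V_BE + (β+1)I_B·R_E, so I_B = (1.52 − 0.7) / (5.17 + 121×1.5) = 0.0044 mA.
I_C = β·I_B = 120×0.0044 = 0.528 mA, and I_E = (β+1)I_B = 0.533 mA.
V_CE = V_CC − I_C·R_C − I_E·R_E = 20 − 0.528×0.47 − 0.533×1.5 = 19 V.
V_CE = 19 V > 0.2 V confirms active-region operation.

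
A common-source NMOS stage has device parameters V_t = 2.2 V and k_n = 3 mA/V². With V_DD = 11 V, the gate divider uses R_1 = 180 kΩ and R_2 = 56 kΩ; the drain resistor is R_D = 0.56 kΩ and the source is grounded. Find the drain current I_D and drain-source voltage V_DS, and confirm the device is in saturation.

I_D ≈ 0.25 mA, V_DS ≈ 11 V

V_G = V_DD·R_2/(R_1+R_2) = 11×56/236 = 2.61 V. With the source grounded, V_GS = V_G = 2.61 V.
Assume saturation: I_D = (k_n/2)(V_GS − V_t)² = (3/2)×(2.61 − 2.2)² = 1.5×0.41² = 0.252 mA.
V_DS = V_DD − I_D·R_D = 11 − 0.252×0.56 = 10.9 V.
Saturation requires V_DS ≥ V_GS − V_t = 0.41 V; 10.9 ≥ 0.41 ✓.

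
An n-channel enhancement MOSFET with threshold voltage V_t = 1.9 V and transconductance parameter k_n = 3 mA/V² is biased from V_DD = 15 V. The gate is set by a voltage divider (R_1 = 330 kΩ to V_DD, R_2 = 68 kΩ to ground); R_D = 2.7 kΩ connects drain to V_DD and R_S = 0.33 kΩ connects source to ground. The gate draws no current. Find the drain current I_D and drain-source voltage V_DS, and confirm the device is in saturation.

V_G = V_DD·R_2/(R_1+R_2) = 15×68/398 = 2.56 V.
Assume saturation: I_D = (k_n/2)(V_GS − V_t)² with V_GS = V_G − I_D·R_S = 2.56 − 0.33·I_D.
Substituting gives 0.163·I_D² − 1.66·I_D + 0.659 = 0, with roots I_D = 0.415 or 9.72 mA.
The root I_D = 9.72 mA gives V_GS = -0.646 V ≤ V_t, so take I_D = 0.415 mA.
Then V_GS = 2.43 V and V_DS = V_DD − I_D(R_D+R_S) = 15 − 0.415×3.03 = 13.7 V.
Saturation requires V_DS ≥ V_GS − V_t = 0.526 V; 13.7 ≥ 0.526 ✓.

I_D ≈ 0.41 mA, V_DS ≈ 14 V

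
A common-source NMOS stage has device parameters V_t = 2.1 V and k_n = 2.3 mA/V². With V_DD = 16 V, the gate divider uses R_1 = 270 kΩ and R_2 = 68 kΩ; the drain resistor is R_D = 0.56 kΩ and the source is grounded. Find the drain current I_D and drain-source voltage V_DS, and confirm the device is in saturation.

I_D ≈ 1.4 mA, V_DS ≈ 15 V

V_G = V_DD·R_2/(R_1+R_2) = 16×68/338 = 3.22 V. With the source grounded, V_GS = V_G = 3.22 V.
Assume saturation: I_D = (k_n/2)(V_GS − V_t)² = (2.3/2)×(3.22 − 2.1)² = 1.15×1.12² = 1.44 mA.
V_DS = V_DD − I_D·R_D = 16 − 1.44×0.56 = 15.2 V.
Saturation requires V_DS ≥ V_GS − V_t = 1.12 V; 15.2 ≥ 1.12 ✓.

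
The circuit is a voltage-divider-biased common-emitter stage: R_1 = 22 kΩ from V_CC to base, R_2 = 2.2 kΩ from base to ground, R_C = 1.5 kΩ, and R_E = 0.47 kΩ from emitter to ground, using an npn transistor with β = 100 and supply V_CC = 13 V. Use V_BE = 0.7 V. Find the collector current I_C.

I_C ≈ 0.97 mA

Thevenize the base divider: V_Th = V_CC·R_2/(R_1+R_2) = 13×2.2/24.2 = 1.18 V, R_Th = R_1‖R_2 = 2 kΩ.
Base-emitter loop: V_Th = I_B·R_Th + V_BE + (β+1)I_B·R_E, so I_B = (1.18 − 0.7) / (2 + 101×0.47) = 0.00974 mA.
I_C = β·I_B = 100×0.00974 = 0.974 mA, and I_E = (β+1)I_B = 0.984 mA.
V_CE = V_CC − I_C·R_C − I_E·R_E = 13 − 0.974×1.5 − 0.984×0.47 = 11.1 V.
V_CE = 11.1 V > 0.2 V confirms active-region operation.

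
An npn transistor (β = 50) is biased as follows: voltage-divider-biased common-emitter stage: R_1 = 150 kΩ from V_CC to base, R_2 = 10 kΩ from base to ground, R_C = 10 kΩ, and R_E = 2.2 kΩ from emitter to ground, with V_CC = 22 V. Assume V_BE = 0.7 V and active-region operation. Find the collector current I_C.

I_C ≈ 0.28 mA

Thevenize the base divider: V_Th = V_CC·R_2/(R_1+R_2) = 22×10/160 = 1.38 V, R_Th = R_1‖R_2 = 9.38 kΩ.
Base-emitter loop: V_Th = I_B·R_Th + V_BE + (β+1)I_B·R_E, so I_B = (1.38 − 0.7) / (9.38 + 51×2.2) = 0.00555 mA.
I_C = β·I_B = 50×0.00555 = 0.278 mA, and I_E = (β+1)I_B = 0.283 mA.
V_CE = V_CC − I_C·R_C − I_E·R_E = 22 − 0.278×10 − 0.283×2.2 = 18.6 V.
V_CE = 18.6 V > 0.2 V confirms active-region operation.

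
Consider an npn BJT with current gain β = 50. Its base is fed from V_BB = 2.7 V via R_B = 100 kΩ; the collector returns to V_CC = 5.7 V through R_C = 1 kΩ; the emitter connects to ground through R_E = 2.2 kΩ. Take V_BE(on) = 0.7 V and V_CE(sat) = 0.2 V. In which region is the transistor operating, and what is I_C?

Assume active. Base-emitter loop: I_B = (V_BB − V_BE)/(R_B + (β+1)R_E) = (2.7 − 0.7)/(100 + 51×2.2) = 0.00943 mA.
I_C = β·I_B = 50×0.00943 = 0.471 mA.
V_CE = V_CC − I_C·R_C − I_E·R_E = 5.7 − 0.471×1 − 0.481×2.2 = 4.17 V > V_CE(sat), so the active-region assumption holds.

active; I_C ≈ 0.47 mA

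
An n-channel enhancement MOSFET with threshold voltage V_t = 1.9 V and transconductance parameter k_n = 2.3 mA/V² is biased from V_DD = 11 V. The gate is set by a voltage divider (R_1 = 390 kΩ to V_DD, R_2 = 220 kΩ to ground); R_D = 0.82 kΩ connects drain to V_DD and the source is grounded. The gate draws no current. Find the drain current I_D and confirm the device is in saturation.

I_D ≈ 4.9 mA

V_G = V_DD·R_2/(R_1+R_2) = 11×220/610 = 3.97 V. With the source grounded, V_GS = V_G = 3.97 V.
Assume saturation: I_D = (k_n/2)(V_GS − V_t)² = (2.3/2)×(3.97 − 1.9)² = 1.15×2.07² = 4.91 mA.
V_DS = V_DD − I_D·R_D = 11 − 4.91×0.82 = 6.97 V.
Saturation requires V_DS ≥ V_GS − V_t = 2.07 V; 6.97 ≥ 2.07 ✓.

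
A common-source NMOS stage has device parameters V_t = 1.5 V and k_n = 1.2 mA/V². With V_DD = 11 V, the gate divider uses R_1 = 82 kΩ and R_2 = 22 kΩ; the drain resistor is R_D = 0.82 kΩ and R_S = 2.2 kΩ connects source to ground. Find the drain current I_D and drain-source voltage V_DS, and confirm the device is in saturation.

I_D ≈ 0.15 mA, V_DS ≈ 11 V

V_G = V_DD·R_2/(R_1+R_2) = 11×22/104 = 2.33 V.
Assume saturation: I_D = (k_n/2)(V_GS − V_t)² with V_GS = V_G − I_D·R_S = 2.33 − 2.2·I_D.
Substituting gives 2.9·I_D² − 3.18·I_D + 0.41 = 0, with roots I_D = 0.149 or 0.947 mA.
The root I_D = 0.947 mA gives V_GS = 0.244 V ≤ V_t, so take I_D = 0.149 mA.
Then V_GS = 2 V and V_DS = V_DD − I_D(R_D+R_S) = 11 − 0.149×3.02 = 10.5 V.
Saturation requires V_DS ≥ V_GS − V_t = 0.499 V; 10.5 ≥ 0.499 ✓.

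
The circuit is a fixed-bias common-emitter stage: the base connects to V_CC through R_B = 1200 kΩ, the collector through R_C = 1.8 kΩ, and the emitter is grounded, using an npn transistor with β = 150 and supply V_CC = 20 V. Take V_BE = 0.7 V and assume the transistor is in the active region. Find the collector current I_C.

Base loop: V_CC = I_B·R_B + V_BE, so I_B = (20 − 0.7)/1200 kΩ = 0.0161 mA.
In the active region I_C = β·I_B = 150 × 0.0161 = 2.41 mA.
Collector loop: V_CE = V_CC − I_C·R_C = 20 − 2.41×1.8 = 15.7 V.
Since V_CE = 15.7 V > V_CE(sat) ≈ 0.2 V, the transistor is in the active region as assumed.

I_C ≈ 2.4 mA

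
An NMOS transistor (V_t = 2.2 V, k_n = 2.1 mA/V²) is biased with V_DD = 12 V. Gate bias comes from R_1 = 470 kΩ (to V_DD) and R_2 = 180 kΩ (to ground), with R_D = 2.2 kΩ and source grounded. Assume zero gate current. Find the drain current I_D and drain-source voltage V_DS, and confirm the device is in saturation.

I_D ≈ 1.3 mA, V_DS ≈ 9.1 V

V_G = V_DD·R_2/(R_1+R_2) = 12×180/650 = 3.32 V. With the source grounded, V_GS = V_G = 3.32 V.
Assume saturation: I_D = (k_n/2)(V_GS − V_t)² = (2.1/2)×(3.32 − 2.2)² = 1.05×1.12² = 1.32 mA.
V_DS = V_DD − I_D·R_D = 12 − 1.32×2.2 = 9.09 V.
Saturation requires V_DS ≥ V_GS − V_t = 1.12 V; 9.09 ≥ 1.12 ✓.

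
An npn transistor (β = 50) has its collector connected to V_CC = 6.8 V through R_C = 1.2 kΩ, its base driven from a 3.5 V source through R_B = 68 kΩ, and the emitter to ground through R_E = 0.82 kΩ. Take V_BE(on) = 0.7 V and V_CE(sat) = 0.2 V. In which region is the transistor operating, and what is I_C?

Assume active. Base-emitter loop: I_B = (V_BB − V_BE)/(R_B + (β+1)R_E) = (3.5 − 0.7)/(68 + 51×0.82) = 0.0255 mA.
I_C = β·I_B = 50×0.0255 = 1.27 mA.
V_CE = V_CC − I_C·R_C − I_E·R_E = 6.8 − 1.27×1.2 − 1.3×0.82 = 4.2 V > V_CE(sat), so the active-region assumption holds.

active; I_C ≈ 1.3 mA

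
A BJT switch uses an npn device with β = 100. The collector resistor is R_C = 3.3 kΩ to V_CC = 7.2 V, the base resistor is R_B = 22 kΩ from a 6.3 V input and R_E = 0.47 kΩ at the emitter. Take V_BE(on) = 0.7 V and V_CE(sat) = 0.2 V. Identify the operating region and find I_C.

Assume active: I_B = (6.3 − 0.7)/(22 + 101×0.47) = 0.0806 mA, I_C = β·I_B = 8.06 mA.
Then V_CE = 7.2 − 8.06×3.3 − 8.14×0.47 = -23.2 V < 0.2 V — the active assumption fails.
Re-solve with V_CE = 0.2 V. KCL at the emitter: V_E/R_E = (V_BB−0.7−V_E)/R_B + (V_CC−0.2−V_E)/R_C, giving V_E = 0.959 V.
I_C = (V_CC − 0.2 − V_E)/R_C = (7 − 0.959)/3.3 = 1.83 mA.
Check: I_B = (5.6 − 0.959)/22 = 0.211 mA, and β·I_B = 21.1 mA > I_C, confirming saturation.

saturation; I_C ≈ 1.8 mA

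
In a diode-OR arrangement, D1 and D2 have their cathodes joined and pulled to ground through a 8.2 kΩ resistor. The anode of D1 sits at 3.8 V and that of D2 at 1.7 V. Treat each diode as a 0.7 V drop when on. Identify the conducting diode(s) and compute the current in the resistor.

Only D1 conducts; I_R ≈ 0.38 mA

Assume both conduct. Then node N would need to be at both 3.8−0.7 = 3.1 V and 1.7−0.7 = 1 V, which is impossible.
Assume only D1 conducts: V_N = 3.8 − 0.7 = 3.1 V, so I_R = 3.1/8.2 = 0.378 mA.
Check D2: its anode-to-cathode voltage is 1.7 − 3.1 = -1.4 V < 0.7 V, so it is off. The assumption is consistent.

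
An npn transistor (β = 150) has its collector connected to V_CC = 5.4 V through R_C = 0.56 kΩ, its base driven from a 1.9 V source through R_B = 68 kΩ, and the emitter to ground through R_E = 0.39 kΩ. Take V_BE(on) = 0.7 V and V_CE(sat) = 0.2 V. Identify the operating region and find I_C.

Assume active. Base-emitter loop: I_B = (V_BB − V_BE)/(R_B + (β+1)R_E) = (1.9 − 0.7)/(68 + 151×0.39) = 0.00946 mA.
I_C = β·I_B = 150×0.00946 = 1.42 mA.
V_CE = V_CC − I_C·R_C − I_E·R_E = 5.4 − 1.42×0.56 − 1.43×0.39 = 4.05 V > V_CE(sat), so the active-region assumption holds.

active; I_C ≈ 1.4 mA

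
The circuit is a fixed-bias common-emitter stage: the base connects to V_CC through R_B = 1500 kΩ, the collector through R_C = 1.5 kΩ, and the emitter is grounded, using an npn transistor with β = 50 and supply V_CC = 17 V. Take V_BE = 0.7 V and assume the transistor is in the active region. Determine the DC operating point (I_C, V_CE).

Base loop: V_CC = I_B·R_B + V_BE, so I_B = (17 − 0.7)/1500 kΩ = 0.0109 mA.
In the active region I_C = β·I_B = 50 × 0.0109 = 0.543 mA.
Collector loop: V_CE = V_CC − I_C·R_C = 17 − 0.543×1.5 = 16.2 V.
Since V_CE = 16.2 V > V_CE(sat) ≈ 0.2 V, the transistor is in the active region as assumed.

I_C ≈ 0.54 mA, V_CE ≈ 16 V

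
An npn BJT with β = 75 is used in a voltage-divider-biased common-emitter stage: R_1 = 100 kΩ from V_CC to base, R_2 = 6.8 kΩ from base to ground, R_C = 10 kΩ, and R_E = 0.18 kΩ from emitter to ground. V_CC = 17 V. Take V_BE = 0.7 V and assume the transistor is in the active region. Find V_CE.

V_CE ≈ 2.4 V

Thevenize the base divider: V_Th = V_CC·R_2/(R_1+R_2) = 17×6.8/107 = 1.08 V, R_Th = R_1‖R_2 = 6.37 kΩ.
Base-emitter loop: V_Th = I_B·R_Th + V_BE + (β+1)I_B·R_E, so I_B = (1.08 − 0.7) / (6.37 + 76×0.18) = 0.0191 mA.
I_C = β·I_B = 75×0.0191 = 1.43 mA, and I_E = (β+1)I_B = 1.45 mA.
V_CE = V_CC − I_C·R_C − I_E·R_E = 17 − 1.43×10 − 1.45×0.18 = 2.43 V.
V_CE = 2.43 V > 0.2 V confirms active-region operation.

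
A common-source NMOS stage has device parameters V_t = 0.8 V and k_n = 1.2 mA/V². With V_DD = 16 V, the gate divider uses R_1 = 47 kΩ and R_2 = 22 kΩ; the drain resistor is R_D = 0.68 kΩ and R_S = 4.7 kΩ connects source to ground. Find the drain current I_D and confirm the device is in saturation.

V_G = V_DD·R_2/(R_1+R_2) = 16×22/69 = 5.1 V.
Assume saturation: I_D = (k_n/2)(V_GS − V_t)² with V_GS = V_G − I_D·R_S = 5.1 − 4.7·I_D.
Substituting gives 13.3·I_D² − 25.3·I_D + 11.1 = 0, with roots I_D = 0.687 or 1.22 mA.
The root I_D = 1.22 mA gives V_GS = -0.625 V ≤ V_t, so take I_D = 0.687 mA.
Then V_GS = 1.87 V and V_DS = V_DD − I_D(R_D+R_S) = 16 − 0.687×5.38 = 12.3 V.
Saturation requires V_DS ≥ V_GS − V_t = 1.07 V; 12.3 ≥ 1.07 ✓.

I_D ≈ 0.69 mA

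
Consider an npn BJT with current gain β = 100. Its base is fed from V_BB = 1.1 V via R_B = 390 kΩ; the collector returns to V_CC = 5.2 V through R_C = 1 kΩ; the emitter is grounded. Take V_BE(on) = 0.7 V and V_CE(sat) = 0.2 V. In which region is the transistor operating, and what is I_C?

Assume active. Base-emitter loop: I_B = (V_BB − V_BE)/R_B = (1.1 − 0.7)/390 = 0.00103 mA.
I_C = β·I_B = 100×0.00103 = 0.103 mA.
V_CE = V_CC − I_C·R_C = 5.2 − 0.103×1 = 5.1 V > V_CE(sat), so the active-region assumption holds.

active; I_C ≈ 0.1 mA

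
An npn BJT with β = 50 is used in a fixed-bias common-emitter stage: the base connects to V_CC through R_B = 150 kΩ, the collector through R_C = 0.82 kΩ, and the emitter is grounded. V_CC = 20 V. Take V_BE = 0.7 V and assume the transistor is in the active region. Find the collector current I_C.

I_C ≈ 6.4 mA

Base loop: V_CC = I_B·R_B + V_BE, so I_B = (20 − 0.7)/150 kΩ = 0.129 mA.
In the active region I_C = β·I_B = 50 × 0.129 = 6.43 mA.
Collector loop: V_CE = V_CC − I_C·R_C = 20 − 6.43×0.82 = 14.7 V.
Since V_CE = 14.7 V > V_CE(sat) ≈ 0.2 V, the transistor is in the active region as assumed.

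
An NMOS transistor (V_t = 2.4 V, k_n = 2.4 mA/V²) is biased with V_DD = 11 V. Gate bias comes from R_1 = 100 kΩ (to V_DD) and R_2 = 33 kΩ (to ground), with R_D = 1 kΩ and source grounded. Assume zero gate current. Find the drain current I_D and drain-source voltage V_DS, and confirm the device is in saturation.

V_G = V_DD·R_2/(R_1+R_2) = 11×33/133 = 2.73 V. With the source grounded, V_GS = V_G = 2.73 V.
Assume saturation: I_D = (k_n/2)(V_GS − V_t)² = (2.4/2)×(2.73 − 2.4)² = 1.2×0.329² = 0.13 mA.
V_DS = V_DD − I_D·R_D = 11 − 0.13×1 = 10.9 V.
Saturation requires V_DS ≥ V_GS − V_t = 0.329 V; 10.9 ≥ 0.329 ✓.

I_D ≈ 0.13 mA, V_DS ≈ 11 V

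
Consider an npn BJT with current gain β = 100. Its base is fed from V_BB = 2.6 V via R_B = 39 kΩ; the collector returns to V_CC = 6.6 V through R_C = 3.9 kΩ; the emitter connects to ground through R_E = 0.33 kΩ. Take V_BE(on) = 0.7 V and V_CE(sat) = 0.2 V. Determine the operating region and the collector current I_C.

Assume active: I_B = (2.6 − 0.7)/(39 + 101×0.33) = 0.0263 mA, I_C = β·I_B = 2.63 mA.
Then V_CE = 6.6 − 2.63×3.9 − 2.65×0.33 = -4.52 V < 0.2 V — the active assumption fails.
Re-solve with V_CE = 0.2 V. KCL at the emitter: V_E/R_E = (V_BB−0.7−V_E)/R_B + (V_CC−0.2−V_E)/R_C, giving V_E = 0.51 V.
I_C = (V_CC − 0.2 − V_E)/R_C = (6.4 − 0.51)/3.9 = 1.51 mA.
Check: I_B = (1.9 − 0.51)/39 = 0.0356 mA, and β·I_B = 3.56 mA > I_C, confirming saturation.

saturation; I_C ≈ 1.5 mA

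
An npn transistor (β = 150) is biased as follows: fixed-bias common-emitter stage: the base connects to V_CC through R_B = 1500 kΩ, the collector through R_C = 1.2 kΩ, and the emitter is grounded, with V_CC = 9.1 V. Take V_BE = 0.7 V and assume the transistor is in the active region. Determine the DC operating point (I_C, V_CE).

I_C ≈ 0.84 mA, V_CE ≈ 8.1 V

Base loop: V_CC = I_B·R_B + V_BE, so I_B = (9.1 − 0.7)/1500 kΩ = 0.0056 mA.
In the active region I_C = β·I_B = 150 × 0.0056 = 0.84 mA.
Collector loop: V_CE = V_CC − I_C·R_C = 9.1 − 0.84×1.2 = 8.09 V.
Since V_CE = 8.09 V > V_CE(sat) ≈ 0.2 V, the transistor is in the active region as assumed.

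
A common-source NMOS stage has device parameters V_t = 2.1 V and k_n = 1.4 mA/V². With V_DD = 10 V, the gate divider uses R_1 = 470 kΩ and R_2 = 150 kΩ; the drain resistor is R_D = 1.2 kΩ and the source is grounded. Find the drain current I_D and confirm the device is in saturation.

I_D ≈ 0.071 mA

V_G = V_DD·R_2/(R_1+R_2) = 10×150/620 = 2.42 V. With the source grounded, V_GS = V_G = 2.42 V.
Assume saturation: I_D = (k_n/2)(V_GS − V_t)² = (1.4/2)×(2.42 − 2.1)² = 0.7×0.319² = 0.0714 mA.
V_DS = V_DD − I_D·R_D = 10 − 0.0714×1.2 = 9.91 V.
Saturation requires V_DS ≥ V_GS − V_t = 0.319 V; 9.91 ≥ 0.319 ✓.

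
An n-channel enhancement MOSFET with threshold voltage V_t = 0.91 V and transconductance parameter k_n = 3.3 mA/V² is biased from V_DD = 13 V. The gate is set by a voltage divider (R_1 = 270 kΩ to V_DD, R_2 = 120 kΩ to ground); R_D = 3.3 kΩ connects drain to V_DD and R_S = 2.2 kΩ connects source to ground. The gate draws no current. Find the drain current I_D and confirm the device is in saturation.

I_D ≈ 1 mA

V_G = V_DD·R_2/(R_1+R_2) = 13×120/390 = 4 V.
Assume saturation: I_D = (k_n/2)(V_GS − V_t)² with V_GS = V_G − I_D·R_S = 4 − 2.2·I_D.
Substituting gives 7.99·I_D² − 23.4·I_D + 15.8 = 0, with roots I_D = 1.04 or 1.89 mA.
The root I_D = 1.89 mA gives V_GS = -0.161 V ≤ V_t, so take I_D = 1.04 mA.
Then V_GS = 1.71 V and V_DS = V_DD − I_D(R_D+R_S) = 13 − 1.04×5.5 = 7.26 V.
Saturation requires V_DS ≥ V_GS − V_t = 0.795 V; 7.26 ≥ 0.795 ✓.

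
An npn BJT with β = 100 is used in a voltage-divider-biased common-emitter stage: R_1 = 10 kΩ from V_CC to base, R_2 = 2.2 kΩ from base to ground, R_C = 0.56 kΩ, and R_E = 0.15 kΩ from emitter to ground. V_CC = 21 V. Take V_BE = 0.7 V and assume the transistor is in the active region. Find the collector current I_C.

Thevenize the base divider: V_Th = V_CC·R_2/(R_1+R_2) = 21×2.2/12.2 = 3.79 V, R_Th = R_1‖R_2 = 1.8 kΩ.
Base-emitter loop: V_Th = I_B·R_Th + V_BE + (β+1)I_B·R_E, so I_B = (3.79 − 0.7) / (1.8 + 101×0.15) = 0.182 mA.
I_C = β·I_B = 100×0.182 = 18.2 mA, and I_E = (β+1)I_B = 18.4 mA.
V_CE = V_CC − I_C·R_C − I_E·R_E = 21 − 18.2×0.56 − 18.4×0.15 = 8.04 V.
V_CE = 8.04 V > 0.2 V confirms active-region operation.

I_C ≈ 18 mA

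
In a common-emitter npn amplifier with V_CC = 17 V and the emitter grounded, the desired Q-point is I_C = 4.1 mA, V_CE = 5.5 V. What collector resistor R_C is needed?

R_C ≈ 2.8 kΩ

Collector loop: V_CC = I_C·R_C + V_CE.
R_C = (V_CC − V_CE)/I_C = (17 − 5.5)/4.1 = 2.8 kΩ.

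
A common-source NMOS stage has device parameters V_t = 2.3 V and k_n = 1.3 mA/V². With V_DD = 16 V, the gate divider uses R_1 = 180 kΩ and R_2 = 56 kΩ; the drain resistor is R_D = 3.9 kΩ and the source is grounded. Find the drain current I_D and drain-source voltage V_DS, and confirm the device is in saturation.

I_D ≈ 1.5 mA, V_DS ≈ 10 V

V_G = V_DD·R_2/(R_1+R_2) = 16×56/236 = 3.8 V. With the source grounded, V_GS = V_G = 3.8 V.
Assume saturation: I_D = (k_n/2)(V_GS − V_t)² = (1.3/2)×(3.8 − 2.3)² = 0.65×1.5² = 1.46 mA.
V_DS = V_DD − I_D·R_D = 16 − 1.46×3.9 = 10.3 V.
Saturation requires V_DS ≥ V_GS − V_t = 1.5 V; 10.3 ≥ 1.5 ✓.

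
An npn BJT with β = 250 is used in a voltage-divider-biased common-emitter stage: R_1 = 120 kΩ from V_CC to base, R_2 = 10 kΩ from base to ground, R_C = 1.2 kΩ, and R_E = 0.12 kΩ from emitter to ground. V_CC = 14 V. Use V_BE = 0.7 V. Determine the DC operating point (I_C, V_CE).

Thevenize the base divider: V_Th = V_CC·R_2/(R_1+R_2) = 14×10/130 = 1.08 V, R_Th = R_1‖R_2 = 9.23 kΩ.
Base-emitter loop: V_Th = I_B·R_Th + V_BE + (β+1)I_B·R_E, so I_B = (1.08 − 0.7) / (9.23 + 251×0.12) = 0.00958 mA.
I_C = β·I_B = 250×0.00958 = 2.39 mA, and I_E = (β+1)I_B = 2.4 mA.
V_CE = V_CC − I_C·R_C − I_E·R_E = 14 − 2.39×1.2 − 2.4×0.12 = 10.8 V.
V_CE = 10.8 V > 0.2 V confirms active-region operation.

I_C ≈ 2.4 mA, V_CE ≈ 11 V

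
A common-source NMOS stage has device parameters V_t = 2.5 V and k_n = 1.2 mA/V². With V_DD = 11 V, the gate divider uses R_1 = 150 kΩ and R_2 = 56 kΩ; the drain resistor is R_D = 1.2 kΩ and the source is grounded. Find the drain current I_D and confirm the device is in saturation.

V_G = V_DD·R_2/(R_1+R_2) = 11×56/206 = 2.99 V. With the source grounded, V_GS = V_G = 2.99 V.
Assume saturation: I_D = (k_n/2)(V_GS − V_t)² = (1.2/2)×(2.99 − 2.5)² = 0.6×0.49² = 0.144 mA.
V_DS = V_DD − I_D·R_D = 11 − 0.144×1.2 = 10.8 V.
Saturation requires V_DS ≥ V_GS − V_t = 0.49 V; 10.8 ≥ 0.49 ✓.

I_D ≈ 0.14 mA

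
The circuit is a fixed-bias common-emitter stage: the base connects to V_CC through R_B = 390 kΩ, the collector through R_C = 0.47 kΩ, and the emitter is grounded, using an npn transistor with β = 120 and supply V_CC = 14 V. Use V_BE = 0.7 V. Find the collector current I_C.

I_C ≈ 4.1 mA

Base loop: V_CC = I_B·R_B + V_BE, so I_B = (14 − 0.7)/390 kΩ = 0.0341 mA.
In the active region I_C = β·I_B = 120 × 0.0341 = 4.09 mA.
Collector loop: V_CE = V_CC − I_C·R_C = 14 − 4.09×0.47 = 12.1 V.
Since V_CE = 12.1 V > V_CE(sat) ≈ 0.2 V, the transistor is in the active region as assumed.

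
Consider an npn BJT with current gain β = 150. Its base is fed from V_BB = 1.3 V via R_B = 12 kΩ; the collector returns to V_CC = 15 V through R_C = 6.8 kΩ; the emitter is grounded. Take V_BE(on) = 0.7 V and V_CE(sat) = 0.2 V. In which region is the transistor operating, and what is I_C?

Assume active: I_B = (1.3 − 0.7)/12 = 0.05 mA, giving I_C = β·I_B = 7.5 mA.
But then V_CE = 15 − 7.5×6.8 = -36 V < V_CE(sat) = 0.2 V — impossible in the active region.
So the transistor is saturated. With V_CE = 0.2 V, I_C = (V_CC − 0.2)/R_C = 14.8/6.8 = 2.18 mA.
Check: β·I_B = 7.5 mA > I_C = 2.18 mA, confirming saturation.

saturation; I_C ≈ 2.2 mA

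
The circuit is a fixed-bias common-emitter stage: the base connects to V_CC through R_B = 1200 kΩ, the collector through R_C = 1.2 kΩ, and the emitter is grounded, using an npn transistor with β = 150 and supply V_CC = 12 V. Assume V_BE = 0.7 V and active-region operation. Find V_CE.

V_CE ≈ 10 V

Base loop: V_CC = I_B·R_B + V_BE, so I_B = (12 − 0.7)/1200 kΩ = 0.00942 mA.
In the active region I_C = β·I_B = 150 × 0.00942 = 1.41 mA.
Collector loop: V_CE = V_CC − I_C·R_C = 12 − 1.41×1.2 = 10.3 V.
Since V_CE = 10.3 V > V_CE(sat) ≈ 0.2 V, the transistor is in the active region as assumed.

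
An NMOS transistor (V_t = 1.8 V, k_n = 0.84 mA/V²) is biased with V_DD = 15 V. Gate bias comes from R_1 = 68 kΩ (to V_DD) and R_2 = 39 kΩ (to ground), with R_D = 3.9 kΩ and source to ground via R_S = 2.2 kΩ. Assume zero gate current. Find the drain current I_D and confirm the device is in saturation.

V_G = V_DD·R_2/(R_1+R_2) = 15×39/107 = 5.47 V.
Assume saturation: I_D = (k_n/2)(V_GS − V_t)² with V_GS = V_G − I_D·R_S = 5.47 − 2.2·I_D.
Substituting gives 2.03·I_D² − 7.78·I_D + 5.65 = 0, with roots I_D = 0.975 or 2.85 mA.
The root I_D = 2.85 mA gives V_GS = -0.806 V ≤ V_t, so take I_D = 0.975 mA.
Then V_GS = 3.32 V and V_DS = V_DD − I_D(R_D+R_S) = 15 − 0.975×6.1 = 9.06 V.
Saturation requires V_DS ≥ V_GS − V_t = 1.52 V; 9.06 ≥ 1.52 ✓.

I_D ≈ 0.97 mA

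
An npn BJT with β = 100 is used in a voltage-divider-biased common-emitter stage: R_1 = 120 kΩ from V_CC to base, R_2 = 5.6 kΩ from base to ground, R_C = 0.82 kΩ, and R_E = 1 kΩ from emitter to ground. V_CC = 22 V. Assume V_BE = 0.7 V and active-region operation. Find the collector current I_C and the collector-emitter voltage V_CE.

Thevenize the base divider: V_Th = V_CC·R_2/(R_1+R_2) = 22×5.6/126 = 0.981 V, R_Th = R_1‖R_2 = 5.35 kΩ.
Base-emitter loop: V_Th = I_B·R_Th + V_BE + (β+1)I_B·R_E, so I_B = (0.981 − 0.7) / (5.35 + 101×1) = 0.00264 mA.
I_C = β·I_B = 100×0.00264 = 0.264 mA, and I_E = (β+1)I_B = 0.267 mA.
V_CE = V_CC − I_C·R_C − I_E·R_E = 22 − 0.264×0.82 − 0.267×1 = 21.5 V.
V_CE = 21.5 V > 0.2 V confirms active-region operation.

I_C ≈ 0.26 mA, V_CE ≈ 22 V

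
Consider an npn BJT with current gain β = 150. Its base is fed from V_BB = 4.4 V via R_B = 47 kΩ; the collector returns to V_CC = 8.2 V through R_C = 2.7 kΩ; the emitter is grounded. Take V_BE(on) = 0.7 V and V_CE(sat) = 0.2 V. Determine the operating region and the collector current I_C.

Assume active: I_B = (4.4 − 0.7)/47 = 0.0787 mA, giving I_C = β·I_B = 11.8 mA.
But then V_CE = 8.2 − 11.8×2.7 = -23.7 V < V_CE(sat) = 0.2 V — impossible in the active region.
So the transistor is saturated. With V_CE = 0.2 V, I_C = (V_CC − 0.2)/R_C = 8/2.7 = 2.96 mA.
Check: β·I_B = 11.8 mA > I_C = 2.96 mA, confirming saturation.

saturation; I_C ≈ 3 mA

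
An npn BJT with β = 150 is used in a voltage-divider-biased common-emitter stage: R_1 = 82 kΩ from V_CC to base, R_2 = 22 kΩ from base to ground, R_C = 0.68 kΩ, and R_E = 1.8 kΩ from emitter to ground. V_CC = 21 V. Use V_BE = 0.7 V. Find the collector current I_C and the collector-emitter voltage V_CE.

I_C ≈ 1.9 mA, V_CE ≈ 16 V

Thevenize the base divider: V_Th = V_CC·R_2/(R_1+R_2) = 21×22/104 = 4.44 V, R_Th = R_1‖R_2 = 17.3 kΩ.
Base-emitter loop: V_Th = I_B·R_Th + V_BE + (β+1)I_B·R_E, so I_B = (4.44 − 0.7) / (17.3 + 151×1.8) = 0.0129 mA.
I_C = β·I_B = 150×0.0129 = 1.94 mA, and I_E = (β+1)I_B = 1.95 mA.
V_CE = V_CC − I_C·R_C − I_E·R_E = 21 − 1.94×0.68 − 1.95×1.8 = 16.2 V.
V_CE = 16.2 V > 0.2 V confirms active-region operation.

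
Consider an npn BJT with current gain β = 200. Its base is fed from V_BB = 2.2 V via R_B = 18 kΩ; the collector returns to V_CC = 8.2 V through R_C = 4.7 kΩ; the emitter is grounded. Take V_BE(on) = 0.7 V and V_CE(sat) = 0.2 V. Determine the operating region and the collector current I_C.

saturation; I_C ≈ 1.7 mA

Assume active: I_B = (2.2 − 0.7)/18 = 0.0833 mA, giving I_C = β·I_B = 16.7 mA.
But then V_CE = 8.2 − 16.7×4.7 = -70.1 V < V_CE(sat) = 0.2 V — impossible in the active region.
So the transistor is saturated. With V_CE = 0.2 V, I_C = (V_CC − 0.2)/R_C = 8/4.7 = 1.7 mA.
Check: β·I_B = 16.7 mA > I_C = 1.7 mA, confirming saturation.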